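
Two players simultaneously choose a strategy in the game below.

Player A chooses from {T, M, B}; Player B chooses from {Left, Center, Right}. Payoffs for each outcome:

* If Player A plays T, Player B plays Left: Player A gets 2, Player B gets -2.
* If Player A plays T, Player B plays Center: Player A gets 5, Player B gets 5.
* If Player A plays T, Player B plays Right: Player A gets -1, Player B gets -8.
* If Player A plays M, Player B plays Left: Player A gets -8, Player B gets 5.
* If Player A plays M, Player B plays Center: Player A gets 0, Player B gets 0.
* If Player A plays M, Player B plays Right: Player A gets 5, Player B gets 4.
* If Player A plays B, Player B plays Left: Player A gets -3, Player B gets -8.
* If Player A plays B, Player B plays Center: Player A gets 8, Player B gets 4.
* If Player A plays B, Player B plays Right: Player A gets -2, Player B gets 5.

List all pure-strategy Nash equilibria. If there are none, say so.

There is no pure-strategy Nash equilibrium.

Mark each player's best response to every combination of opponents' strategies; a profile where every player is best-responding is a pure Nash equilibrium.
Player A against Left: payoffs 2, -8, -3 → best response T.
Player A against Center: payoffs 5, 0, 8 → best response B.
Player A against Right: payoffs -1, 5, -2 → best response M.
Player B against T: payoffs -2, 5, -8 → best response Center.
Player B against M: payoffs 5, 0, 4 → best response Left.
Player B against B: payoffs -8, 4, 5 → best response Right.
No profile is a mutual best response for all players.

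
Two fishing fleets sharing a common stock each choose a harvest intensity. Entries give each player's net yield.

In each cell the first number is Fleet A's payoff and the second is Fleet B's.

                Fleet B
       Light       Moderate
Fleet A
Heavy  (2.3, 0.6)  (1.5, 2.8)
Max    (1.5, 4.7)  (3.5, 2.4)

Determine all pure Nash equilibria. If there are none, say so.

Fleet A against Light: payoffs 2.3, 1.5 → best response Heavy.
Fleet A against Moderate: payoffs 1.5, 3.5 → best response Max.
Fleet B against Heavy: payoffs 0.6, 2.8 → best response Moderate.
Fleet B against Max: payoffs 4.7, 2.4 → best response Light.
No profile is a mutual best response for all players.

There is no pure-strategy Nash equilibrium.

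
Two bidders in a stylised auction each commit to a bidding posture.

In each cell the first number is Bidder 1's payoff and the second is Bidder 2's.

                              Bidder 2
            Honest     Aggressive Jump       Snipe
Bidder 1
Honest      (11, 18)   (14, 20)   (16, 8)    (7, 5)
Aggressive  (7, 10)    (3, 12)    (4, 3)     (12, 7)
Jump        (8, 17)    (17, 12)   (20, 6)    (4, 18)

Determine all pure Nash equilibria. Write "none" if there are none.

No pure-strategy Nash equilibrium.

(Honest, Honest): Bidder 2 can switch to Aggressive (18 → 20). Not NE.
(Honest, Aggressive): Bidder 1 can switch to Jump (14 → 17). Not NE.
(Honest, Jump): Bidder 1 can switch to Jump (16 → 20). Not NE.
(Honest, Snipe): Bidder 1 can switch to Aggressive (7 → 12). Not NE.
(Aggressive, Honest): Bidder 1 can switch to Honest (7 → 11). Not NE.
(Aggressive, Aggressive): Bidder 1 can switch to Honest (3 → 14). Not NE.
(Aggressive, Jump): Bidder 1 can switch to Honest (4 → 16). Not NE.
(Aggressive, Snipe): Bidder 2 can switch to Honest (7 → 10). Not NE.
(Jump, Honest): Bidder 1 can switch to Honest (8 → 11). Not NE.
(Jump, Aggressive): Bidder 2 can switch to Honest (12 → 17). Not NE.
(Jump, Jump): Bidder 2 can switch to Honest (6 → 17). Not NE.
(Jump, Snipe): Bidder 1 can switch to Honest (4 → 7). Not NE.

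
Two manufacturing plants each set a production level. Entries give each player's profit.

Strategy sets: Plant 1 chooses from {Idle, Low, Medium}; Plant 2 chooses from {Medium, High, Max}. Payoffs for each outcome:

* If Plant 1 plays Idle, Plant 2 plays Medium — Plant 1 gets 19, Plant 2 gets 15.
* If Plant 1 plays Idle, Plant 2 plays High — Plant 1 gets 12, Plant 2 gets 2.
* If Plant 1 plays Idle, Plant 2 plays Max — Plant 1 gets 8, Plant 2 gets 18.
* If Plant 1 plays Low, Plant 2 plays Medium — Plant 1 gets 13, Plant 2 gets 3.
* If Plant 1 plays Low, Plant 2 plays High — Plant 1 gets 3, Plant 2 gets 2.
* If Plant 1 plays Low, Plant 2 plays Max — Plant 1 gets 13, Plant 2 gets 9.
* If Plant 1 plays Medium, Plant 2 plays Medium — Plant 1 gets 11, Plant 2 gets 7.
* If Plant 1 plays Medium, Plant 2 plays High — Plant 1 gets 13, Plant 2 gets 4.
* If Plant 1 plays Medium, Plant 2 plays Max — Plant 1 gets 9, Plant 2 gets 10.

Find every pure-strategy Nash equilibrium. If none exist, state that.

Plant 1 against Medium: payoffs 19, 13, 11 → best response Idle.
Plant 1 against High: payoffs 12, 3, 13 → best response Medium.
Plant 1 against Max: payoffs 8, 13, 9 → best response Low.
Plant 2 against Idle: payoffs 15, 2, 18 → best response Max.
Plant 2 against Low: payoffs 3, 2, 9 → best response Max.
Plant 2 against Medium: payoffs 7, 4, 10 → best response Max.
Mutual best responses: (Low, Max).

Pure NE: (Low, Max)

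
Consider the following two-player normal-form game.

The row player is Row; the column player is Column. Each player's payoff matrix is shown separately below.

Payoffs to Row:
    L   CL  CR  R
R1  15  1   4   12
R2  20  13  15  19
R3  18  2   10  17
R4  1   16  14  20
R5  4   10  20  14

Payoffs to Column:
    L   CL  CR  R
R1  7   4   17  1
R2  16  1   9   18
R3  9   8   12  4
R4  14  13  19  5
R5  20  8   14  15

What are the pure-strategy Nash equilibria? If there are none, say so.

(R1, L): Row can switch to R2 (15 → 20). Not NE.
(R1, CL): Row can switch to R2 (1 → 13). Not NE.
(R1, CR): Row can switch to R2 (4 → 15). Not NE.
(R1, R): Row can switch to R2 (12 → 19). Not NE.
(R2, L): Column can switch to R (16 → 18). Not NE.
(R2, CL): Row can switch to R4 (13 → 16). Not NE.
(R2, CR): Row can switch to R5 (15 → 20). Not NE.
(R2, R): Row can switch to R4 (19 → 20). Not NE.
(R3, L): Row can switch to R2 (18 → 20). Not NE.
(R3, CL): Row can switch to R2 (2 → 13). Not NE.
(R3, CR): Row can switch to R2 (10 → 15). Not NE.
(R3, R): Row can switch to R2 (17 → 19). Not NE.
(The remaining 8 profiles each have a profitable deviation by the same check.)

No pure-strategy Nash equilibrium.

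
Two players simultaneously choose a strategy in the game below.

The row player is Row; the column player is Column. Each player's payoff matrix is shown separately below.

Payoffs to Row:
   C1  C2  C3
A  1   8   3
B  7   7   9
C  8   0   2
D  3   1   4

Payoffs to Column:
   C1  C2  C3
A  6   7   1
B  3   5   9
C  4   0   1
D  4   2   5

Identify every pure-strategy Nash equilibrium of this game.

(A, C2); (B, C3); (C, C1)

(A, C1): Row can switch to B (1 → 7). Not NE.
(A, C2): Row gets 8, best alternative 7; Column gets 7, best alternative 6. No profitable deviation — NE.
(A, C3): Row can switch to B (3 → 9). Not NE.
(B, C1): Row can switch to C (7 → 8). Not NE.
(B, C2): Row can switch to A (7 → 8). Not NE.
(B, C3): Row gets 9, best alternative 4; Column gets 9, best alternative 5. No profitable deviation — NE.
(C, C1): Row gets 8, best alternative 7; Column gets 4, best alternative 1. No profitable deviation — NE.
(C, C2): Row can switch to A (0 → 8). Not NE.
(C, C3): Row can switch to A (2 → 3). Not NE.
(D, C1): Row can switch to B (3 → 7). Not NE.
(D, C2): Row can switch to A (1 → 8). Not NE.
(D, C3): Row can switch to B (4 → 9). Not NE.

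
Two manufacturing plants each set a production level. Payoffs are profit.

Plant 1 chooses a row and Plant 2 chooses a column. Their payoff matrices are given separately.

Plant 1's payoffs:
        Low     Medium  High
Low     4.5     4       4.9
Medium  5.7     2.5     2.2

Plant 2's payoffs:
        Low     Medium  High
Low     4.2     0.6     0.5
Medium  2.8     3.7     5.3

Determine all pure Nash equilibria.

This game has no pure Nash equilibrium.

(Low, Low): Plant 1 can switch to Medium (4.5 → 5.7). Not NE.
(Low, Medium): Plant 2 can switch to Low (0.6 → 4.2). Not NE.
(Low, High): Plant 2 can switch to Low (0.5 → 4.2). Not NE.
(Medium, Low): Plant 2 can switch to Medium (2.8 → 3.7). Not NE.
(Medium, Medium): Plant 1 can switch to Low (2.5 → 4). Not NE.
(Medium, High): Plant 1 can switch to Low (2.2 → 4.9). Not NE.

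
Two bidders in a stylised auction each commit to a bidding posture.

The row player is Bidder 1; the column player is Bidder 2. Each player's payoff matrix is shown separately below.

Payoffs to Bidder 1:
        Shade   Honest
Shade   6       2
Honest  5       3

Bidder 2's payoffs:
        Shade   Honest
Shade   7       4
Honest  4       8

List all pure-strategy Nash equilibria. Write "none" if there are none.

Pure-strategy Nash equilibria: (Shade, Shade) and (Honest, Honest)

(Shade, Shade): Bidder 1 gets 6, best alternative 5; Bidder 2 gets 7, best alternative 4. No profitable deviation — NE.
(Shade, Honest): Bidder 1 can switch to Honest (2 → 3). Not NE.
(Honest, Shade): Bidder 1 can switch to Shade (5 → 6). Not NE.
(Honest, Honest): Bidder 1 gets 3, best alternative 2; Bidder 2 gets 8, best alternative 4. No profitable deviation — NE.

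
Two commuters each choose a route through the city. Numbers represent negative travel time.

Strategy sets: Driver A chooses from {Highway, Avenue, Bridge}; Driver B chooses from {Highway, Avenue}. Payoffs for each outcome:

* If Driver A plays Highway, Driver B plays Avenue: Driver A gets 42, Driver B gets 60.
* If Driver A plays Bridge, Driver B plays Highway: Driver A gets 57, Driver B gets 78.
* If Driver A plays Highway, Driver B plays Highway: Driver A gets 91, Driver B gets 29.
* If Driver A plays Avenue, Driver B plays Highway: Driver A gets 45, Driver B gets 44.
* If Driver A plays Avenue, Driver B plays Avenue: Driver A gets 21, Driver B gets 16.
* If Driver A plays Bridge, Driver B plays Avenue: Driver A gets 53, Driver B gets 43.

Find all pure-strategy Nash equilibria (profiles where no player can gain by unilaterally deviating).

No pure-strategy Nash equilibrium.

(Highway, Highway): Driver B can switch to Avenue (29 → 60). Not NE.
(Highway, Avenue): Driver A can switch to Bridge (42 → 53). Not NE.
(Avenue, Highway): Driver A can switch to Highway (45 → 91). Not NE.
(Avenue, Avenue): Driver A can switch to Highway (21 → 42). Not NE.
(Bridge, Highway): Driver A can switch to Highway (57 → 91). Not NE.
(Bridge, Avenue): Driver B can switch to Highway (43 → 78). Not NE.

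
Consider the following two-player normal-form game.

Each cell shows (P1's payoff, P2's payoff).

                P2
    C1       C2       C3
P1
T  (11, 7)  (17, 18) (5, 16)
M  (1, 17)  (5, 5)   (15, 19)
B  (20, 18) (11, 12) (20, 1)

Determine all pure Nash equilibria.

Pure-strategy Nash equilibria: (T, C2); (B, C1)

P1 against C1: payoffs 11, 1, 20 → best response B.
P1 against C2: payoffs 17, 5, 11 → best response T.
P1 against C3: payoffs 5, 15, 20 → best response B.
P2 against T: payoffs 7, 18, 16 → best response C2.
P2 against M: payoffs 17, 5, 19 → best response C3.
P2 against B: payoffs 18, 12, 1 → best response C1.
Mutual best responses: (T, C2); (B, C1).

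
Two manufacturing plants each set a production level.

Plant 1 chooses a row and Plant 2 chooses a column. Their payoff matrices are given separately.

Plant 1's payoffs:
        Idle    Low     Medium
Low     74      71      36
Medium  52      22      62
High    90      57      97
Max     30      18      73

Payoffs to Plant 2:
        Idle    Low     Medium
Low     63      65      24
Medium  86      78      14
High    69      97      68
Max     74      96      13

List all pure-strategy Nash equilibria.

Plant 1 against Idle: payoffs 74, 52, 90, 30 → best response High.
Plant 1 against Low: payoffs 71, 22, 57, 18 → best response Low.
Plant 1 against Medium: payoffs 36, 62, 97, 73 → best response High.
Plant 2 against Low: payoffs 63, 65, 24 → best response Low.
Plant 2 against Medium: payoffs 86, 78, 14 → best response Idle.
Plant 2 against High: payoffs 69, 97, 68 → best response Low.
Plant 2 against Max: payoffs 74, 96, 13 → best response Low.
Mutual best responses: (Low, Low).

Pure NE: (Low, Low)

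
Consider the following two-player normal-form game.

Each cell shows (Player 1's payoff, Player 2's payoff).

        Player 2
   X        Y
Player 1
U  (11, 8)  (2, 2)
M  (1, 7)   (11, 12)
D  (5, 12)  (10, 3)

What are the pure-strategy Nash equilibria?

(U, X): Player 1 gets 11, best alternative 5; Player 2 gets 8, best alternative 2. No profitable deviation — NE.
(U, Y): Player 1 can switch to M (2 → 11). Not NE.
(M, X): Player 1 can switch to U (1 → 11). Not NE.
(M, Y): Player 1 gets 11, best alternative 10; Player 2 gets 12, best alternative 7. No profitable deviation — NE.
(D, X): Player 1 can switch to U (5 → 11). Not NE.
(D, Y): Player 1 can switch to M (10 → 11). Not NE.

Pure-strategy Nash equilibria: (U, X); (M, Y)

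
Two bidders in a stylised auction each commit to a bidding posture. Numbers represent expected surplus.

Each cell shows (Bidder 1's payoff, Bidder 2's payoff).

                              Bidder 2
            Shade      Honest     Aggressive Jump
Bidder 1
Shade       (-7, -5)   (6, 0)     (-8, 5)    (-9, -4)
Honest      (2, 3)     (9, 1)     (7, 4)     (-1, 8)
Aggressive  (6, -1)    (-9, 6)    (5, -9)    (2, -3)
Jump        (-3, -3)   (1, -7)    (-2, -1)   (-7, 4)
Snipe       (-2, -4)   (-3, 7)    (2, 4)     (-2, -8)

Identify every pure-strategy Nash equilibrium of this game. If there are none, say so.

No pure-strategy Nash equilibrium.

Bidder 1 against Shade: payoffs -7, 2, 6, -3, -2 → best response Aggressive.
Bidder 1 against Honest: payoffs 6, 9, -9, 1, -3 → best response Honest.
Bidder 1 against Aggressive: payoffs -8, 7, 5, -2, 2 → best response Honest.
Bidder 1 against Jump: payoffs -9, -1, 2, -7, -2 → best response Aggressive.
Bidder 2 against Shade: payoffs -5, 0, 5, -4 → best response Aggressive.
Bidder 2 against Honest: payoffs 3, 1, 4, 8 → best response Jump.
Bidder 2 against Aggressive: payoffs -1, 6, -9, -3 → best response Honest.
Bidder 2 against Jump: payoffs -3, -7, -1, 4 → best response Jump.
Bidder 2 against Snipe: payoffs -4, 7, 4, -8 → best response Honest.
No profile is a mutual best response for all players.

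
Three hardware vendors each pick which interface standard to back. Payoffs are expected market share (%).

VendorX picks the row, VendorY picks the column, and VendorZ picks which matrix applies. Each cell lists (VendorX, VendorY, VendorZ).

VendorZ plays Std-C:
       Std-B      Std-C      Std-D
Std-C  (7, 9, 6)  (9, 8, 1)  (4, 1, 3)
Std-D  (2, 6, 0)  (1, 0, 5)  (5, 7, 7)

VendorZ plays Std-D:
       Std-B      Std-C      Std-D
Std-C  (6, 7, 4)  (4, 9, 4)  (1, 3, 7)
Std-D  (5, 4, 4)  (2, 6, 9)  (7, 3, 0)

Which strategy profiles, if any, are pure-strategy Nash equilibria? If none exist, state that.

For each player, find the best response to each opponent profile; mutual best responses are the pure NE.
VendorX against (Std-B, Std-C): payoffs 7, 2 → best response Std-C.
VendorX against (Std-B, Std-D): payoffs 6, 5 → best response Std-C.
VendorX against (Std-C, Std-C): payoffs 9, 1 → best response Std-C.
VendorX against (Std-C, Std-D): payoffs 4, 2 → best response Std-C.
VendorX against (Std-D, Std-C): payoffs 4, 5 → best response Std-D.
VendorX against (Std-D, Std-D): payoffs 1, 7 → best response Std-D.
VendorY against (Std-C, Std-C): payoffs 9, 8, 1 → best response Std-B.
VendorY against (Std-C, Std-D): payoffs 7, 9, 3 → best response Std-C.
VendorY against (Std-D, Std-C): payoffs 6, 0, 7 → best response Std-D.
VendorY against (Std-D, Std-D): payoffs 4, 6, 3 → best response Std-C.
VendorZ against (Std-C, Std-B): payoffs 6, 4 → best response Std-C.
VendorZ against (Std-C, Std-C): payoffs 1, 4 → best response Std-D.
VendorZ against (Std-C, Std-D): payoffs 3, 7 → best response Std-D.
VendorZ against (Std-D, Std-B): payoffs 0, 4 → best response Std-D.
VendorZ against (Std-D, Std-C): payoffs 5, 9 → best response Std-D.
VendorZ against (Std-D, Std-D): payoffs 7, 0 → best response Std-C.
Mutual best responses: (Std-C, Std-B, Std-C); (Std-C, Std-C, Std-D); (Std-D, Std-D, Std-C).

The pure Nash equilibria are (Std-C, Std-B, Std-C), (Std-C, Std-C, Std-D), (Std-D, Std-D, Std-C).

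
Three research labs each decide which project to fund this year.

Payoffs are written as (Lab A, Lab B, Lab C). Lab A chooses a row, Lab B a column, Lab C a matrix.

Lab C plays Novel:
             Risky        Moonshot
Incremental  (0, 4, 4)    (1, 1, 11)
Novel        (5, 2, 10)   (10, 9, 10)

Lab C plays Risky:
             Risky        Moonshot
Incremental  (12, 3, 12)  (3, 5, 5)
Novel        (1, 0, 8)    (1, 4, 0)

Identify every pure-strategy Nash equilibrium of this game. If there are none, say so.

For each strategy profile, look for a profitable unilateral deviation.
(Incremental, Risky, Novel): Lab A can switch to Novel (0 → 5). Not NE.
(Incremental, Risky, Risky): Lab B can switch to Moonshot (3 → 5). Not NE.
(Incremental, Moonshot, Novel): Lab A can switch to Novel (1 → 10). Not NE.
(Incremental, Moonshot, Risky): Lab C can switch to Novel (5 → 11). Not NE.
(Novel, Risky, Novel): Lab B can switch to Moonshot (2 → 9). Not NE.
(Novel, Risky, Risky): Lab A can switch to Incremental (1 → 12). Not NE.
(Novel, Moonshot, Novel): Lab A gets 10, best alternative 1; Lab B gets 9, best alternative 2; Lab C gets 10, best alternative 0. No profitable deviation — NE.
(Novel, Moonshot, Risky): Lab A can switch to Incremental (1 → 3). Not NE.

The unique pure-strategy Nash equilibrium is (Novel, Moonshot, Novel).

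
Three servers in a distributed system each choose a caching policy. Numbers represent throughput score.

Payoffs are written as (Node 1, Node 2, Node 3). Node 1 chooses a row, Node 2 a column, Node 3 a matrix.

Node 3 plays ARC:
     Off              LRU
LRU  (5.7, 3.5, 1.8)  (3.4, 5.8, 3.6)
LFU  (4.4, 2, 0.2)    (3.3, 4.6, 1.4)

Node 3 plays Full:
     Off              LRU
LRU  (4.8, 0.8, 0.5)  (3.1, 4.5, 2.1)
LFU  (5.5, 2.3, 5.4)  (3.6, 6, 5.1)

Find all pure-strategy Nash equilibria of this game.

(LRU, Off, ARC): Node 2 can switch to LRU (3.5 → 5.8). Not NE.
(LRU, Off, Full): Node 1 can switch to LFU (4.8 → 5.5). Not NE.
(LRU, LRU, ARC): Node 1 gets 3.4, best alternative 3.3; Node 2 gets 5.8, best alternative 3.5; Node 3 gets 3.6, best alternative 2.1. No profitable deviation — NE.
(LRU, LRU, Full): Node 1 can switch to LFU (3.1 → 3.6). Not NE.
(LFU, Off, ARC): Node 1 can switch to LRU (4.4 → 5.7). Not NE.
(LFU, Off, Full): Node 2 can switch to LRU (2.3 → 6). Not NE.
(LFU, LRU, ARC): Node 1 can switch to LRU (3.3 → 3.4). Not NE.
(LFU, LRU, Full): Node 1 gets 3.6, best alternative 3.1; Node 2 gets 6, best alternative 2.3; Node 3 gets 5.1, best alternative 1.4. No profitable deviation — NE.

The pure Nash equilibria are (LRU, LRU, ARC); (LFU, LRU, Full).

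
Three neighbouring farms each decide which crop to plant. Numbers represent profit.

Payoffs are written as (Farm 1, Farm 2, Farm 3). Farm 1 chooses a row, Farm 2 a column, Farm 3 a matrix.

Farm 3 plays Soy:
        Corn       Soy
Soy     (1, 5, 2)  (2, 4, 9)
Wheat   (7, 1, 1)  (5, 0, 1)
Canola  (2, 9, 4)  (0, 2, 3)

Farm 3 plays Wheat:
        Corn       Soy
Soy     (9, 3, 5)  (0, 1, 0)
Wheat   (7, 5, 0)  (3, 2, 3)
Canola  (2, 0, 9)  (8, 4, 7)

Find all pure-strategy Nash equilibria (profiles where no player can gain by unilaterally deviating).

Farm 1 against (Corn, Soy): payoffs 1, 7, 2 → best response Wheat.
Farm 1 against (Corn, Wheat): payoffs 9, 7, 2 → best response Soy.
Farm 1 against (Soy, Soy): payoffs 2, 5, 0 → best response Wheat.
Farm 1 against (Soy, Wheat): payoffs 0, 3, 8 → best response Canola.
Farm 2 against (Soy, Soy): payoffs 5, 4 → best response Corn.
Farm 2 against (Soy, Wheat): payoffs 3, 1 → best response Corn.
Farm 2 against (Wheat, Soy): payoffs 1, 0 → best response Corn.
Farm 2 against (Wheat, Wheat): payoffs 5, 2 → best response Corn.
Farm 2 against (Canola, Soy): payoffs 9, 2 → best response Corn.
Farm 2 against (Canola, Wheat): payoffs 0, 4 → best response Soy.
Farm 3 against (Soy, Corn): payoffs 2, 5 → best response Wheat.
Farm 3 against (Soy, Soy): payoffs 9, 0 → best response Soy.
Farm 3 against (Wheat, Corn): payoffs 1, 0 → best response Soy.
Farm 3 against (Wheat, Soy): payoffs 1, 3 → best response Wheat.
Farm 3 against (Canola, Corn): payoffs 4, 9 → best response Wheat.
Farm 3 against (Canola, Soy): payoffs 3, 7 → best response Wheat.
Mutual best responses: (Soy, Corn, Wheat); (Wheat, Corn, Soy); (Canola, Soy, Wheat).

The pure Nash equilibria are (Soy, Corn, Wheat) and (Wheat, Corn, Soy) and (Canola, Soy, Wheat).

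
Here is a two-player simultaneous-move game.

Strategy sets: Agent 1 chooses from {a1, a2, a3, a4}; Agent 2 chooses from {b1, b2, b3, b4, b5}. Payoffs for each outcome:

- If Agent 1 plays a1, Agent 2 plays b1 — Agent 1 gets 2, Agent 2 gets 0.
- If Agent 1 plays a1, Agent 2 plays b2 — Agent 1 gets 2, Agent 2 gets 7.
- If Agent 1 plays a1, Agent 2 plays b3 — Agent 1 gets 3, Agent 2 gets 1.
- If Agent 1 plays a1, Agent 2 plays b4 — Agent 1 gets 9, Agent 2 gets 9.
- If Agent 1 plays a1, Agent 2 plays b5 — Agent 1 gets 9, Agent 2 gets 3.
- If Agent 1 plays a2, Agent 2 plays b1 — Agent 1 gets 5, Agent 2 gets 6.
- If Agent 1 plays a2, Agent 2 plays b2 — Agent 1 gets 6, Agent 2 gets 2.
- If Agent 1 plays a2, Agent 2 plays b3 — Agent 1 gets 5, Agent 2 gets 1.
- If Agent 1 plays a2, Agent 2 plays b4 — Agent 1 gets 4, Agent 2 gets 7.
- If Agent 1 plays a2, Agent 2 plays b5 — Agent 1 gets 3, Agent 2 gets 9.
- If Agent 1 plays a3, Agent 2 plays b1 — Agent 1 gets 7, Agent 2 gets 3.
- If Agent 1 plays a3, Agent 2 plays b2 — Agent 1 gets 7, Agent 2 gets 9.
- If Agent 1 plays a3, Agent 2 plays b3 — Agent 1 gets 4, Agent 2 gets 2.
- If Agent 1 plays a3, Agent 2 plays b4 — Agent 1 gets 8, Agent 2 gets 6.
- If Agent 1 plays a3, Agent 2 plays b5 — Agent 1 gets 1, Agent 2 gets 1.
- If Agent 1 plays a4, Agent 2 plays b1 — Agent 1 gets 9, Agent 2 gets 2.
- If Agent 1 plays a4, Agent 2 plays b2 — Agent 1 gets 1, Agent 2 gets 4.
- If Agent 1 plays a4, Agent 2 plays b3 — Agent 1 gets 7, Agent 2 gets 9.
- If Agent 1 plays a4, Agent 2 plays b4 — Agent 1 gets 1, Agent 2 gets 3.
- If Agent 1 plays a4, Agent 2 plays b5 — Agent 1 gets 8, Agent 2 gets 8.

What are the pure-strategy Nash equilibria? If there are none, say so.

Pure-strategy Nash equilibria: (a1, b4) and (a3, b2) and (a4, b3)

Agent 1 against b1: payoffs 2, 5, 7, 9 → best response a4.
Agent 1 against b2: payoffs 2, 6, 7, 1 → best response a3.
Agent 1 against b3: payoffs 3, 5, 4, 7 → best response a4.
Agent 1 against b4: payoffs 9, 4, 8, 1 → best response a1.
Agent 1 against b5: payoffs 9, 3, 1, 8 → best response a1.
Agent 2 against a1: payoffs 0, 7, 1, 9, 3 → best response b4.
Agent 2 against a2: payoffs 6, 2, 1, 7, 9 → best response b5.
Agent 2 against a3: payoffs 3, 9, 2, 6, 1 → best response b2.
Agent 2 against a4: payoffs 2, 4, 9, 3, 8 → best response b3.
Mutual best responses: (a1, b4); (a3, b2); (a4, b3).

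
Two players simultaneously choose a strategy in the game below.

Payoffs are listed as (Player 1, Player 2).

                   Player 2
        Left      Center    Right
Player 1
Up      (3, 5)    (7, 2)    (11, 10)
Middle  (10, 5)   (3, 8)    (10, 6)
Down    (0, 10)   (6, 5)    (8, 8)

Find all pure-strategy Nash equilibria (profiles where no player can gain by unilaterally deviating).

The unique pure-strategy Nash equilibrium is (Up, Right).

Player 1 against Left: payoffs 3, 10, 0 → best response Middle.
Player 1 against Center: payoffs 7, 3, 6 → best response Up.
Player 1 against Right: payoffs 11, 10, 8 → best response Up.
Player 2 against Up: payoffs 5, 2, 10 → best response Right.
Player 2 against Middle: payoffs 5, 8, 6 → best response Center.
Player 2 against Down: payoffs 10, 5, 8 → best response Left.
Mutual best responses: (Up, Right).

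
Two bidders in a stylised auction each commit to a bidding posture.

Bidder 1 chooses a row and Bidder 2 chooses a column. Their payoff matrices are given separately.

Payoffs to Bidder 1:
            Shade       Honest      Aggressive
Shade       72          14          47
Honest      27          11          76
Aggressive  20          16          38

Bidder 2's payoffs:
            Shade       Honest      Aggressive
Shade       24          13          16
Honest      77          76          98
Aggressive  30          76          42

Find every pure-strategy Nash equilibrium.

Check each profile: it is a Nash equilibrium iff no player can strictly gain by switching unilaterally.
(Shade, Shade): Bidder 1 gets 72, best alternative 27; Bidder 2 gets 24, best alternative 16. No profitable deviation — NE.
(Shade, Honest): Bidder 1 can switch to Aggressive (14 → 16). Not NE.
(Shade, Aggressive): Bidder 1 can switch to Honest (47 → 76). Not NE.
(Honest, Shade): Bidder 1 can switch to Shade (27 → 72). Not NE.
(Honest, Honest): Bidder 1 can switch to Shade (11 → 14). Not NE.
(Honest, Aggressive): Bidder 1 gets 76, best alternative 47; Bidder 2 gets 98, best alternative 77. No profitable deviation — NE.
(Aggressive, Shade): Bidder 1 can switch to Shade (20 → 72). Not NE.
(Aggressive, Honest): Bidder 1 gets 16, best alternative 14; Bidder 2 gets 76, best alternative 42. No profitable deviation — NE.
(Aggressive, Aggressive): Bidder 1 can switch to Shade (38 → 47). Not NE.

(Shade, Shade) and (Honest, Aggressive) and (Aggressive, Honest)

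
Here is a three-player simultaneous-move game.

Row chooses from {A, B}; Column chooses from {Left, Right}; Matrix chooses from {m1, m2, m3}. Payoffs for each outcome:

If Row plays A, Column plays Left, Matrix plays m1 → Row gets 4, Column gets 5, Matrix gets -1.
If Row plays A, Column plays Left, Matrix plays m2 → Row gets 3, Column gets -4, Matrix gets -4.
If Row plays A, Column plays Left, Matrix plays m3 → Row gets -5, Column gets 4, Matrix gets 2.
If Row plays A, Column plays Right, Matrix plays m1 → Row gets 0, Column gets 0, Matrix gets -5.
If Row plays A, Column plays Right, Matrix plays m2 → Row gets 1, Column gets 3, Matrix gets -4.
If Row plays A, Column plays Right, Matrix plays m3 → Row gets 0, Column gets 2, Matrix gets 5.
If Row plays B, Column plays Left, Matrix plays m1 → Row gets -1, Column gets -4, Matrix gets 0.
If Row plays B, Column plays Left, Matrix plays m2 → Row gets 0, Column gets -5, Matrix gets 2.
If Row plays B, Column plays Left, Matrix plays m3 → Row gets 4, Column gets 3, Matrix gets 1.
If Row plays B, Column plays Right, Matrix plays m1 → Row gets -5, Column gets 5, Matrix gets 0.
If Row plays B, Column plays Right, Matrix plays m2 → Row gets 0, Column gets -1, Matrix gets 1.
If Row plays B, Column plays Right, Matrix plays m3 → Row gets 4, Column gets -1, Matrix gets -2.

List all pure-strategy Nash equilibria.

(A, Left, m1): Matrix can switch to m3 (-1 → 2). Not NE.
(A, Left, m2): Column can switch to Right (-4 → 3). Not NE.
(A, Left, m3): Row can switch to B (-5 → 4). Not NE.
(A, Right, m1): Column can switch to Left (0 → 5). Not NE.
(A, Right, m2): Matrix can switch to m3 (-4 → 5). Not NE.
(A, Right, m3): Row can switch to B (0 → 4). Not NE.
(B, Left, m1): Row can switch to A (-1 → 4). Not NE.
(B, Left, m2): Row can switch to A (0 → 3). Not NE.
(The remaining 4 profiles each have a profitable deviation by the same check.)

none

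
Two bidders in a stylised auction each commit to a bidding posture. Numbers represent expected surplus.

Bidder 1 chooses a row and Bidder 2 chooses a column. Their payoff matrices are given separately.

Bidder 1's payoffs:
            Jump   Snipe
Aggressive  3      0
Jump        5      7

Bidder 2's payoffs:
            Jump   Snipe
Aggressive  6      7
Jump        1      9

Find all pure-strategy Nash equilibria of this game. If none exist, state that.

The unique pure-strategy Nash equilibrium is (Jump, Snipe).

Bidder 1 against Jump: payoffs 3, 5 → best response Jump.
Bidder 1 against Snipe: payoffs 0, 7 → best response Jump.
Bidder 2 against Aggressive: payoffs 6, 7 → best response Snipe.
Bidder 2 against Jump: payoffs 1, 9 → best response Snipe.
Mutual best responses: (Jump, Snipe).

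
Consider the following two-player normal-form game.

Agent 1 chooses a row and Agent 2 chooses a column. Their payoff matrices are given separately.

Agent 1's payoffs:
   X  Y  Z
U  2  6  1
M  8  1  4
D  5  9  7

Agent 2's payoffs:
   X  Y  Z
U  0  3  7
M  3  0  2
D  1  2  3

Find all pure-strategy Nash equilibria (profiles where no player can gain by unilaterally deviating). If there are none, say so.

The pure Nash equilibria are (M, X), (D, Z).

Agent 1 against X: payoffs 2, 8, 5 → best response M.
Agent 1 against Y: payoffs 6, 1, 9 → best response D.
Agent 1 against Z: payoffs 1, 4, 7 → best response D.
Agent 2 against U: payoffs 0, 3, 7 → best response Z.
Agent 2 against M: payoffs 3, 0, 2 → best response X.
Agent 2 against D: payoffs 1, 2, 3 → best response Z.
Mutual best responses: (M, X); (D, Z).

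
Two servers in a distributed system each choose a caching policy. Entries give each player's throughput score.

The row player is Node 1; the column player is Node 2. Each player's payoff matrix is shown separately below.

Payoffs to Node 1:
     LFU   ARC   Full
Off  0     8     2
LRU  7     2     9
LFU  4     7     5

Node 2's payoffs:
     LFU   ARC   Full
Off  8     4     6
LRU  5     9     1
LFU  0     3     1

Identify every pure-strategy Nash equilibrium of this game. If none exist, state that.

For each strategy profile, look for a profitable unilateral deviation.
(Off, LFU): Node 1 can switch to LRU (0 → 7). Not NE.
(Off, ARC): Node 2 can switch to LFU (4 → 8). Not NE.
(Off, Full): Node 1 can switch to LRU (2 → 9). Not NE.
(LRU, LFU): Node 2 can switch to ARC (5 → 9). Not NE.
(LRU, ARC): Node 1 can switch to Off (2 → 8). Not NE.
(LRU, Full): Node 2 can switch to LFU (1 → 5). Not NE.
(LFU, LFU): Node 1 can switch to LRU (4 → 7). Not NE.
(LFU, ARC): Node 1 can switch to Off (7 → 8). Not NE.
(LFU, Full): Node 1 can switch to LRU (5 → 9). Not NE.

This game has no pure Nash equilibrium.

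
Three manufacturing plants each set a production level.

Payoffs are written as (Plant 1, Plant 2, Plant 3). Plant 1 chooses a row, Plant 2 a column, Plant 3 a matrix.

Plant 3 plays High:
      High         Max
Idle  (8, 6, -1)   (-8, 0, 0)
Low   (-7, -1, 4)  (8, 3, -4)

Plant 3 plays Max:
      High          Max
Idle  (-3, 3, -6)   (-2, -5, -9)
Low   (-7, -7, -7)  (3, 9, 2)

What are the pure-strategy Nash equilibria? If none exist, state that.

(Idle, High, High); (Low, Max, Max)

Mark each player's best response to every combination of opponents' strategies; a profile where every player is best-responding is a pure Nash equilibrium.
Plant 1 against (High, High): payoffs 8, -7 → best response Idle.
Plant 1 against (High, Max): payoffs -3, -7 → best response Idle.
Plant 1 against (Max, High): payoffs -8, 8 → best response Low.
Plant 1 against (Max, Max): payoffs -2, 3 → best response Low.
Plant 2 against (Idle, High): payoffs 6, 0 → best response High.
Plant 2 against (Idle, Max): payoffs 3, -5 → best response High.
Plant 2 against (Low, High): payoffs -1, 3 → best response Max.
Plant 2 against (Low, Max): payoffs -7, 9 → best response Max.
Plant 3 against (Idle, High): payoffs -1, -6 → best response High.
Plant 3 against (Idle, Max): payoffs 0, -9 → best response High.
Plant 3 against (Low, High): payoffs 4, -7 → best response High.
Plant 3 against (Low, Max): payoffs -4, 2 → best response Max.
Mutual best responses: (Idle, High, High); (Low, Max, Max).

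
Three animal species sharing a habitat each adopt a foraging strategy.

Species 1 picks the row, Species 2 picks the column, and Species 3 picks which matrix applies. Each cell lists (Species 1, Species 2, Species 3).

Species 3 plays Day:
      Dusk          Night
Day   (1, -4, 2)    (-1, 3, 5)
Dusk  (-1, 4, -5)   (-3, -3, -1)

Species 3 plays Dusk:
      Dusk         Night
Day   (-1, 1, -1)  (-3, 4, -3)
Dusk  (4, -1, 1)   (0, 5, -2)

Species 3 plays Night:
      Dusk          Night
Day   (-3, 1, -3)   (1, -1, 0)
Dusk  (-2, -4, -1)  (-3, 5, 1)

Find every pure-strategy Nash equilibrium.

The unique pure-strategy Nash equilibrium is (Day, Night, Day).

Species 1 against (Dusk, Day): payoffs 1, -1 → best response Day.
Species 1 against (Dusk, Dusk): payoffs -1, 4 → best response Dusk.
Species 1 against (Dusk, Night): payoffs -3, -2 → best response Dusk.
Species 1 against (Night, Day): payoffs -1, -3 → best response Day.
Species 1 against (Night, Dusk): payoffs -3, 0 → best response Dusk.
Species 1 against (Night, Night): payoffs 1, -3 → best response Day.
Species 2 against (Day, Day): payoffs -4, 3 → best response Night.
Species 2 against (Day, Dusk): payoffs 1, 4 → best response Night.
Species 2 against (Day, Night): payoffs 1, -1 → best response Dusk.
Species 2 against (Dusk, Day): payoffs 4, -3 → best response Dusk.
Species 2 against (Dusk, Dusk): payoffs -1, 5 → best response Night.
Species 2 against (Dusk, Night): payoffs -4, 5 → best response Night.
Species 3 against (Day, Dusk): payoffs 2, -1, -3 → best response Day.
Species 3 against (Day, Night): payoffs 5, -3, 0 → best response Day.
Species 3 against (Dusk, Dusk): payoffs -5, 1, -1 → best response Dusk.
Species 3 against (Dusk, Night): payoffs -1, -2, 1 → best response Night.
Mutual best responses: (Day, Night, Day).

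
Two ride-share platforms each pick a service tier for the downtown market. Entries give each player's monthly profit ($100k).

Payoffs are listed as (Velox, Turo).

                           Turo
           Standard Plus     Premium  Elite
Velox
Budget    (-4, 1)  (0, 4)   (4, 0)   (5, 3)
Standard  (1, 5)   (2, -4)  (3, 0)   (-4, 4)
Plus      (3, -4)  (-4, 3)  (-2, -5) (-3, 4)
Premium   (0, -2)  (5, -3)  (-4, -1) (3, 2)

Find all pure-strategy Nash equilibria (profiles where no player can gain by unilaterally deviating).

No pure-strategy Nash equilibrium.

Velox against Standard: payoffs -4, 1, 3, 0 → best response Plus.
Velox against Plus: payoffs 0, 2, -4, 5 → best response Premium.
Velox against Premium: payoffs 4, 3, -2, -4 → best response Budget.
Velox against Elite: payoffs 5, -4, -3, 3 → best response Budget.
Turo against Budget: payoffs 1, 4, 0, 3 → best response Plus.
Turo against Standard: payoffs 5, -4, 0, 4 → best response Standard.
Turo against Plus: payoffs -4, 3, -5, 4 → best response Elite.
Turo against Premium: payoffs -2, -3, -1, 2 → best response Elite.
No profile is a mutual best response for all players.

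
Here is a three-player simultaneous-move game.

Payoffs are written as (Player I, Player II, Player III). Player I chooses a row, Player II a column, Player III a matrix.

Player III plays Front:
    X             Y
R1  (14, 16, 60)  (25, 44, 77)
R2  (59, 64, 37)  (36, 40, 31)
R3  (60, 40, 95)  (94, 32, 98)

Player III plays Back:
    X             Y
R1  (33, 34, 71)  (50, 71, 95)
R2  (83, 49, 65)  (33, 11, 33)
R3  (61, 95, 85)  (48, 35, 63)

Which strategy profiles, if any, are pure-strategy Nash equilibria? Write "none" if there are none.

Pure-strategy Nash equilibria: (R1, Y, Back); (R2, X, Back); (R3, X, Front)

Player I against (X, Front): payoffs 14, 59, 60 → best response R3.
Player I against (X, Back): payoffs 33, 83, 61 → best response R2.
Player I against (Y, Front): payoffs 25, 36, 94 → best response R3.
Player I against (Y, Back): payoffs 50, 33, 48 → best response R1.
Player II against (R1, Front): payoffs 16, 44 → best response Y.
Player II against (R1, Back): payoffs 34, 71 → best response Y.
Player II against (R2, Front): payoffs 64, 40 → best response X.
Player II against (R2, Back): payoffs 49, 11 → best response X.
Player II against (R3, Front): payoffs 40, 32 → best response X.
Player II against (R3, Back): payoffs 95, 35 → best response X.
Player III against (R1, X): payoffs 60, 71 → best response Back.
Player III against (R1, Y): payoffs 77, 95 → best response Back.
Player III against (R2, X): payoffs 37, 65 → best response Back.
Player III against (R2, Y): payoffs 31, 33 → best response Back.
Player III against (R3, X): payoffs 95, 85 → best response Front.
Player III against (R3, Y): payoffs 98, 63 → best response Front.
Mutual best responses: (R1, Y, Back); (R2, X, Back); (R3, X, Front).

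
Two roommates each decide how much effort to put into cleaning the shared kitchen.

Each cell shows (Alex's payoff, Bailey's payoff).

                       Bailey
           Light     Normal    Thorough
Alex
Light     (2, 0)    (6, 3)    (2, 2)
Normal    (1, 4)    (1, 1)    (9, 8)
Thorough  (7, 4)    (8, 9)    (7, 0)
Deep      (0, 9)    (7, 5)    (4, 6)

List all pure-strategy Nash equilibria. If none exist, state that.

Alex against Light: payoffs 2, 1, 7, 0 → best response Thorough.
Alex against Normal: payoffs 6, 1, 8, 7 → best response Thorough.
Alex against Thorough: payoffs 2, 9, 7, 4 → best response Normal.
Bailey against Light: payoffs 0, 3, 2 → best response Normal.
Bailey against Normal: payoffs 4, 1, 8 → best response Thorough.
Bailey against Thorough: payoffs 4, 9, 0 → best response Normal.
Bailey against Deep: payoffs 9, 5, 6 → best response Light.
Mutual best responses: (Normal, Thorough); (Thorough, Normal).

Pure-strategy Nash equilibria: (Normal, Thorough) and (Thorough, Normal)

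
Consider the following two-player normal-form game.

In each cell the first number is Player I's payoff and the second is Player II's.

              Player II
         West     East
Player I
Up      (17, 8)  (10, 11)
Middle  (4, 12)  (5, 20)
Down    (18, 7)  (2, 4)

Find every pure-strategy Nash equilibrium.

For each strategy profile, look for a profitable unilateral deviation.
(Up, West): Player I can switch to Down (17 → 18). Not NE.
(Up, East): Player I gets 10, best alternative 5; Player II gets 11, best alternative 8. No profitable deviation — NE.
(Middle, West): Player I can switch to Up (4 → 17). Not NE.
(Middle, East): Player I can switch to Up (5 → 10). Not NE.
(Down, West): Player I gets 18, best alternative 17; Player II gets 7, best alternative 4. No profitable deviation — NE.
(Down, East): Player I can switch to Up (2 → 10). Not NE.

Pure-strategy Nash equilibria: (Up, East) and (Down, West)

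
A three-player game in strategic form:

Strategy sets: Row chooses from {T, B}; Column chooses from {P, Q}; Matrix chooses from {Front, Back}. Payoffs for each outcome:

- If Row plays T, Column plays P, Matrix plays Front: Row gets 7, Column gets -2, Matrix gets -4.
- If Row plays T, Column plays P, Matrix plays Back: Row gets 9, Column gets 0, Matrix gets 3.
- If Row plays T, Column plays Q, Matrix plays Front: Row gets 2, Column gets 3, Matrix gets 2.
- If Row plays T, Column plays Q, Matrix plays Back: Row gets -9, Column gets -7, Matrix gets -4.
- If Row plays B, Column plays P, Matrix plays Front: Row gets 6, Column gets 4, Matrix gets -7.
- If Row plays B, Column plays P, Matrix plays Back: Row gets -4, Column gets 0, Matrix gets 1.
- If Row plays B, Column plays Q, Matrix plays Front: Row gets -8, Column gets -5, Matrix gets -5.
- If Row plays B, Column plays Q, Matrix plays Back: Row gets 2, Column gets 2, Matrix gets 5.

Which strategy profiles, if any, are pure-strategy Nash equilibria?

Row against (P, Front): payoffs 7, 6 → best response T.
Row against (P, Back): payoffs 9, -4 → best response T.
Row against (Q, Front): payoffs 2, -8 → best response T.
Row against (Q, Back): payoffs -9, 2 → best response B.
Column against (T, Front): payoffs -2, 3 → best response Q.
Column against (T, Back): payoffs 0, -7 → best response P.
Column against (B, Front): payoffs 4, -5 → best response P.
Column against (B, Back): payoffs 0, 2 → best response Q.
Matrix against (T, P): payoffs -4, 3 → best response Back.
Matrix against (T, Q): payoffs 2, -4 → best response Front.
Matrix against (B, P): payoffs -7, 1 → best response Back.
Matrix against (B, Q): payoffs -5, 5 → best response Back.
Mutual best responses: (T, P, Back); (T, Q, Front); (B, Q, Back).

(T, P, Back) and (T, Q, Front) and (B, Q, Back)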